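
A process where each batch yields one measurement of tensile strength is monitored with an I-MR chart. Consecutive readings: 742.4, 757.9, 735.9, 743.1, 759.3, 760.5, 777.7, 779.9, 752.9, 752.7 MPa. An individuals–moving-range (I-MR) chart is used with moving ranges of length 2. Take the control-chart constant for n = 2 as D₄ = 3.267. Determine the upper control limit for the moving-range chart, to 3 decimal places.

39.458

Moving ranges: 15.5, 22.0, 7.2, 16.2, 1.2, 17.2, 2.2, 27.0, 0.2; M̄R̄ = 108.7000 / 9 = 12.0778
UCL_MR = D₄·M̄R̄ = 3.267 × 12.0778 = 39.4581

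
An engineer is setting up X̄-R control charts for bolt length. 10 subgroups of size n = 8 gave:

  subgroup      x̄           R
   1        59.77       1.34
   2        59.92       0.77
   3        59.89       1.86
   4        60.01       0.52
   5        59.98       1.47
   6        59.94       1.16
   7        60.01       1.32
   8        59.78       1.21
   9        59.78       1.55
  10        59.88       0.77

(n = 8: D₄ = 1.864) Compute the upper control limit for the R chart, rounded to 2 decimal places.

R̄ = (1.34 + 0.77 + 1.86 + 0.52 + 1.47 + 1.16 + 1.32 + 1.21 + 1.55 + 0.77) / 10 = 11.9700 / 10 = 1.1970
UCL_R = D₄·R̄ = 1.864 × 1.1970 = 2.2312

2.23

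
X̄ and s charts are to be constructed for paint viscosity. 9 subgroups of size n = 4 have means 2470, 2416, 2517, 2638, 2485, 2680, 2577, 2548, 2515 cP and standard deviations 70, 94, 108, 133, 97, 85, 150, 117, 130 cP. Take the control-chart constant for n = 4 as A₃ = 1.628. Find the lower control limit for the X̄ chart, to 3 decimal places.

2360.450

X̄̄ = (2470 + 2416 + 2517 + 2638 + 2485 + 2680 + 2577 + 2548 + 2515) / 9 = 2538.4444
s̄ = (70 + 94 + 108 + 133 + 97 + 85 + 150 + 117 + 130) / 9 = 109.3333
LCL = X̄̄ − A₃·s̄ = 2538.4444 − 1.628 × 109.3333 = 2360.4498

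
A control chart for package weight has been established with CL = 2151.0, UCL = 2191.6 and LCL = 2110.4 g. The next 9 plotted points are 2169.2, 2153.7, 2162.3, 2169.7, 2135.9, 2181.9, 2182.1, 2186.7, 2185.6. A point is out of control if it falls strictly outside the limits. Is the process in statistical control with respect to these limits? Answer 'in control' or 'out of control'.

All 9 points lie within [2110.4, 2191.6].

in control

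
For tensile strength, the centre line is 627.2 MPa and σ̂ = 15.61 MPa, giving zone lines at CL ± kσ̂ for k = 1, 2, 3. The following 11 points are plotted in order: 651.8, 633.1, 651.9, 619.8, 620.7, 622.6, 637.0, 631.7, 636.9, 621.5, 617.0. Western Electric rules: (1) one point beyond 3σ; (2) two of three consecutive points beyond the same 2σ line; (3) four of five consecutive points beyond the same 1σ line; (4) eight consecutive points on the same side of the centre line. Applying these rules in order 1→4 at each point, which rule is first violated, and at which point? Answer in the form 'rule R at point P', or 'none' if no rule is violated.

Zone of each point (C = within 1σ̂, B = 1σ̂–2σ̂, A = 2σ̂–3σ̂, * = beyond 3σ̂; sign = side of CL): 1:+B, 2:+C, 3:+B, 4:-C, 5:-C, 6:-C, 7:+C, 8:+C, 9:+C, 10:-C, 11:-C
No rule fires across all 11 points.

none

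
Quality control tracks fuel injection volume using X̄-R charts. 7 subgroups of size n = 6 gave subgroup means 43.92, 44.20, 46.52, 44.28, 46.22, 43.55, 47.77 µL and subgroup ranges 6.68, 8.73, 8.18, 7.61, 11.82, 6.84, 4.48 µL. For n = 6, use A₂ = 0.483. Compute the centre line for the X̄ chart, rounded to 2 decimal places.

45.21

X̄̄ = (43.92 + 44.20 + 46.52 + 44.28 + 46.22 + 43.55 + 47.77) / 7 = 316.4600 / 7 = 45.2086
CL = X̄̄ = 45.2086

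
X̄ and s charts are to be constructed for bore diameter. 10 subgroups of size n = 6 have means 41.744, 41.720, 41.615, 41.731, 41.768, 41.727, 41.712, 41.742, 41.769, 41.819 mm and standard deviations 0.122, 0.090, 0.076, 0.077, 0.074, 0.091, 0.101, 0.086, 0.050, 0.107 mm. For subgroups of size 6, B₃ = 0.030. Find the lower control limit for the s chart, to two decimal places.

s̄ = (0.122 + 0.090 + 0.076 + 0.077 + 0.074 + 0.091 + 0.101 + 0.086 + 0.050 + 0.107) / 10 = 0.0874
LCL_s = B₃·s̄ = 0.030 × 0.0874 = 0.0026

0.00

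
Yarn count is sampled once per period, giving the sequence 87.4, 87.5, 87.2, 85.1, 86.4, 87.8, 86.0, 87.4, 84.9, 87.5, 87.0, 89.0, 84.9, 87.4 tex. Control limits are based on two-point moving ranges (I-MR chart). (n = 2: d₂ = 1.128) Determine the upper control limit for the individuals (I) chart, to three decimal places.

91.445

X̄ = (87.4 + 87.5 + 87.2 + 85.1 + 86.4 + 87.8 + 86.0 + 87.4 + 84.9 + 87.5 + 87.0 + 89.0 + 84.9 + 87.4) / 14 = 86.8214
Moving ranges: 0.1, 0.3, 2.1, 1.3, 1.4, 1.8, 1.4, 2.5, 2.6, 0.5, 2.0, 4.1, 2.5; M̄R̄ = 22.6000 / 13 = 1.7385
UCL = X̄ + 3·M̄R̄/d₂ = 86.8214 + 3 × 1.7385 / 1.128 = 91.4450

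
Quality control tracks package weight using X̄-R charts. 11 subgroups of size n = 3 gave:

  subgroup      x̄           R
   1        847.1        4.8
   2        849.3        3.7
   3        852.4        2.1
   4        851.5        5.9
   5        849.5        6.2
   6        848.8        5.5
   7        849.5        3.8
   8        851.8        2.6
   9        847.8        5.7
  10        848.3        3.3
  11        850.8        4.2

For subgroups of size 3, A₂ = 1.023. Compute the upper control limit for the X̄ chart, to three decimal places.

854.154

X̄̄ = (847.1 + 849.3 + 852.4 + 851.5 + 849.5 + 848.8 + 849.5 + 851.8 + 847.8 + 848.3 + 850.8) / 11 = 9346.8000 / 11 = 849.7091
R̄ = (4.8 + 3.7 + 2.1 + 5.9 + 6.2 + 5.5 + 3.8 + 2.6 + 5.7 + 3.3 + 4.2) / 11 = 47.8000 / 11 = 4.3455
UCL = X̄̄ + A₂·R̄ = 849.7091 + 1.023 × 4.3455 = 854.1545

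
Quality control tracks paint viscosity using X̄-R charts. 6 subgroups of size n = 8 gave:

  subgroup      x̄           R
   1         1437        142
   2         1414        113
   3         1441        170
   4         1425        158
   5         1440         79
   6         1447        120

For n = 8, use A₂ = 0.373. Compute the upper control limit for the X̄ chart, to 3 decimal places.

X̄̄ = (1437 + 1414 + 1441 + 1425 + 1440 + 1447) / 6 = 8604.0000 / 6 = 1434.0000
R̄ = (142 + 113 + 170 + 158 + 79 + 120) / 6 = 782.0000 / 6 = 130.3333
UCL = X̄̄ + A₂·R̄ = 1434.0000 + 0.373 × 130.3333 = 1482.6143

1482.614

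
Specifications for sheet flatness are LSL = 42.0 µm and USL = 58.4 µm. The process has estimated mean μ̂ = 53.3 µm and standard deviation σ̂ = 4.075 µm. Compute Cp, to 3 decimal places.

0.671

Cp = (USL − LSL) / (6σ̂) = (58.4 − 42.0) / (6 × 4.075) = 16.4000 / 24.4500 = 0.6708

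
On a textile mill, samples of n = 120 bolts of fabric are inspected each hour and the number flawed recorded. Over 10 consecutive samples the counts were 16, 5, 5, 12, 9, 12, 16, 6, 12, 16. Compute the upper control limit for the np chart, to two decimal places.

20.34

p̄ = Σdᵢ / (k·n) = 109 / (10 × 120) = 0.09083
UCL = np̄ + 3·√(np̄(1−p̄)) = 10.9000 + 3 × √(10.9000×0.90917) = 10.9000 + 3 × 3.1480 = 20.3440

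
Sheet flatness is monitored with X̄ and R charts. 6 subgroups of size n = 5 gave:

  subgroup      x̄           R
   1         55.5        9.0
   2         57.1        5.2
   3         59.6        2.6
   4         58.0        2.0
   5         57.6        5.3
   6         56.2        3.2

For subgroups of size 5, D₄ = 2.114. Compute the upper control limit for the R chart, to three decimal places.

R̄ = (9.0 + 5.2 + 2.6 + 2.0 + 5.3 + 3.2) / 6 = 27.3000 / 6 = 4.5500
UCL_R = D₄·R̄ = 2.114 × 4.5500 = 9.6187

9.619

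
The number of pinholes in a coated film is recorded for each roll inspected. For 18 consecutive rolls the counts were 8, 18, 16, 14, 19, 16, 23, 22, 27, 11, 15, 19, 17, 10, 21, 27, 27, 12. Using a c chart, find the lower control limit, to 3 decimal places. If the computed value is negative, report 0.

c̄ = (8 + 18 + 16 + 14 + 19 + 16 + 23 + 22 + 27 + 11 + 15 + 19 + 17 + 10 + 21 + 27 + 27 + 12) / 18 = 322 / 18 = 17.8889
LCL = c̄ − 3√c̄ = 17.8889 − 3 × 4.2295 = 5.2003

5.200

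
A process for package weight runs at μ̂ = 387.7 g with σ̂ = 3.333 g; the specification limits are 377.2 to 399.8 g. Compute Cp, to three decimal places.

Cp = (USL − LSL) / (6σ̂) = (399.8 − 377.2) / (6 × 3.333) = 22.6000 / 19.9980 = 1.1301

1.130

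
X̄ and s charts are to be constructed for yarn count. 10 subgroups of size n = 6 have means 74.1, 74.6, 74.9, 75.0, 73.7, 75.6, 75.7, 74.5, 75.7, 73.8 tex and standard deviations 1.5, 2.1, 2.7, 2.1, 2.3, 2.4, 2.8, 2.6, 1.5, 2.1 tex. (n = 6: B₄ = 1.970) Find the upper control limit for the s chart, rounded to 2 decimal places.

s̄ = (1.5 + 2.1 + 2.7 + 2.1 + 2.3 + 2.4 + 2.8 + 2.6 + 1.5 + 2.1) / 10 = 2.2100
UCL_s = B₄·s̄ = 1.970 × 2.2100 = 4.3537

4.35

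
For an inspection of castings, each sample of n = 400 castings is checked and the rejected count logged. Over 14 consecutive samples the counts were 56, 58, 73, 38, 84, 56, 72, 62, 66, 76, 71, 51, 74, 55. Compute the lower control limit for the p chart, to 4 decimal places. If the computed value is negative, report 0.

0.1044

p̄ = Σdᵢ / (k·n) = 892 / (14 × 400) = 0.15929
LCL = p̄ − 3·√(p̄(1−p̄)/n) = 0.15929 − 3 × 0.01830 = 0.10439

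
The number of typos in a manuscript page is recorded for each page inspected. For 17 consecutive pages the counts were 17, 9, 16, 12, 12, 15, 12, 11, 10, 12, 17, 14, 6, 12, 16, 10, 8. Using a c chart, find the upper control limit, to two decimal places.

c̄ = (17 + 9 + 16 + 12 + 12 + 15 + 12 + 11 + 10 + 12 + 17 + 14 + 6 + 12 + 16 + 10 + 8) / 17 = 209 / 17 = 12.2941
UCL = c̄ + 3√c̄ = 12.2941 + 3 × √12.2941 = 12.2941 + 3 × 3.5063 = 22.8130

22.81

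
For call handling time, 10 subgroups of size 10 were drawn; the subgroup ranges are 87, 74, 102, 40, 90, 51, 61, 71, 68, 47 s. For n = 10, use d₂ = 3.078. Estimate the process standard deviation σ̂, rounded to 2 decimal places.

R̄ = (87 + 74 + 102 + 40 + 90 + 51 + 61 + 71 + 68 + 47) / 10 = 69.1000
σ̂ = R̄ / d₂ = 69.1000 / 3.078 = 22.4496

22.45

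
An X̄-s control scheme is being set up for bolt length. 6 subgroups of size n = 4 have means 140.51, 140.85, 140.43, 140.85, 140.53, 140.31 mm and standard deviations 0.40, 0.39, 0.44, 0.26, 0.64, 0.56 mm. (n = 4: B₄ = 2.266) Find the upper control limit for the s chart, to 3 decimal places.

s̄ = (0.40 + 0.39 + 0.44 + 0.26 + 0.64 + 0.56) / 6 = 0.4483
UCL_s = B₄·s̄ = 2.266 × 0.4483 = 1.0159

1.016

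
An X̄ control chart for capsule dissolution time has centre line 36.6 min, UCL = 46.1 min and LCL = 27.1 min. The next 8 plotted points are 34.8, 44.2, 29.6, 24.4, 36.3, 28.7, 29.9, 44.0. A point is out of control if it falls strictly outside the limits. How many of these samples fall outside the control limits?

1

Compare each point to [27.1, 46.1]: sample 4 = 24.4 < LCL.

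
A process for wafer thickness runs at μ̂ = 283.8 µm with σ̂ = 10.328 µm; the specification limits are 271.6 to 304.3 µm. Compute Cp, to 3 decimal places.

0.528

Cp = (USL − LSL) / (6σ̂) = (304.3 − 271.6) / (6 × 10.328) = 32.7000 / 61.9680 = 0.5277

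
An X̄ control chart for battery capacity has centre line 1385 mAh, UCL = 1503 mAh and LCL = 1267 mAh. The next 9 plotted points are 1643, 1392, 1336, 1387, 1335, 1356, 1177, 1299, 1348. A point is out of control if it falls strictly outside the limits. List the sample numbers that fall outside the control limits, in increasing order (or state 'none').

1, 7

Compare each point to [1267, 1503]: sample 1 = 1643 > UCL; sample 7 = 1177 < LCL.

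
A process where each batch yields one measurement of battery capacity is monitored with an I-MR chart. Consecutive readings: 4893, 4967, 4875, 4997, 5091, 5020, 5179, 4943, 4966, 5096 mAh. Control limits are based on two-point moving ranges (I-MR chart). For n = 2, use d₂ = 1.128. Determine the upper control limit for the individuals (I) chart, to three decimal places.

X̄ = (4893 + 4967 + 4875 + 4997 + 5091 + 5020 + 5179 + 4943 + 4966 + 5096) / 10 = 5002.7000
Moving ranges: 74, 92, 122, 94, 71, 159, 236, 23, 130; M̄R̄ = 1001.0000 / 9 = 111.2222
UCL = X̄ + 3·M̄R̄/d₂ = 5002.7000 + 3 × 111.2222 / 1.128 = 5298.5038

5298.504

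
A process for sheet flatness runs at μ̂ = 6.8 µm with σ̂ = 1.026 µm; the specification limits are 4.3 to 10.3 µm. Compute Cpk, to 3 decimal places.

Cpu = (USL − μ̂) / (3σ̂) = (10.3 − 6.8) / (3 × 1.026) = 1.1371; Cpl = (μ̂ − LSL) / (3σ̂) = (6.8 − 4.3) / (3 × 1.026) = 0.8122; Cpk = min(Cpu, Cpl) = 0.8122

0.812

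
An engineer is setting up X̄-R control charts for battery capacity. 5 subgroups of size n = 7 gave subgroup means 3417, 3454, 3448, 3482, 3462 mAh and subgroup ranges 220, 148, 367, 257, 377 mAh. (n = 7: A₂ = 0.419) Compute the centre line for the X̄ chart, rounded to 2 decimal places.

3452.60

X̄̄ = (3417 + 3454 + 3448 + 3482 + 3462) / 5 = 17263.0000 / 5 = 3452.6000
CL = X̄̄ = 3452.6000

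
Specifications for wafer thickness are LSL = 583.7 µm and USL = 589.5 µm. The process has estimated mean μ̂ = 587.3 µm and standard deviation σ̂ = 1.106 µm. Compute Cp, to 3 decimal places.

0.874

Cp = (USL − LSL) / (6σ̂) = (589.5 − 583.7) / (6 × 1.106) = 5.8000 / 6.6360 = 0.8740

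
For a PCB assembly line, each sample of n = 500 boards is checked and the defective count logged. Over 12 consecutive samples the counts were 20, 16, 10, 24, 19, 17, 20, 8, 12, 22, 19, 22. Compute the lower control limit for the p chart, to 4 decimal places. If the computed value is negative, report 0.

p̄ = Σdᵢ / (k·n) = 209 / (12 × 500) = 0.03483
LCL = p̄ − 3·√(p̄(1−p̄)/n) = 0.03483 − 3 × 0.00820 = 0.01023

0.0102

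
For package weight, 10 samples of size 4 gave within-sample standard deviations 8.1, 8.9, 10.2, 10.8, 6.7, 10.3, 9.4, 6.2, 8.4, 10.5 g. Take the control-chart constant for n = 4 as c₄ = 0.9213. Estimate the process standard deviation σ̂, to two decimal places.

s̄ = (8.1 + 8.9 + 10.2 + 10.8 + 6.7 + 10.3 + 9.4 + 6.2 + 8.4 + 10.5) / 10 = 8.9500
σ̂ = s̄ / c₄ = 8.9500 / 0.9213 = 9.7145

9.71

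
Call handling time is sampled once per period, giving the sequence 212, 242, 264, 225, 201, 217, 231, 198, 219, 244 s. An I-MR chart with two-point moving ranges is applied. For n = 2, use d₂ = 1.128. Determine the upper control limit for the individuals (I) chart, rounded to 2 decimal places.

291.49

X̄ = (212 + 242 + 264 + 225 + 201 + 217 + 231 + 198 + 219 + 244) / 10 = 225.3000
Moving ranges: 30, 22, 39, 24, 16, 14, 33, 21, 25; M̄R̄ = 224.0000 / 9 = 24.8889
UCL = X̄ + 3·M̄R̄/d₂ = 225.3000 + 3 × 24.8889 / 1.128 = 291.4939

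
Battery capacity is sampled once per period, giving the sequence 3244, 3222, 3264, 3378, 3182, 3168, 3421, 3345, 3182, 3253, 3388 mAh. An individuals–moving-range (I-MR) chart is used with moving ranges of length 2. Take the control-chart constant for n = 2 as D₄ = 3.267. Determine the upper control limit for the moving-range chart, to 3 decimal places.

Moving ranges: 22, 42, 114, 196, 14, 253, 76, 163, 71, 135; M̄R̄ = 1086.0000 / 10 = 108.6000
UCL_MR = D₄·M̄R̄ = 3.267 × 108.6000 = 354.7962

354.796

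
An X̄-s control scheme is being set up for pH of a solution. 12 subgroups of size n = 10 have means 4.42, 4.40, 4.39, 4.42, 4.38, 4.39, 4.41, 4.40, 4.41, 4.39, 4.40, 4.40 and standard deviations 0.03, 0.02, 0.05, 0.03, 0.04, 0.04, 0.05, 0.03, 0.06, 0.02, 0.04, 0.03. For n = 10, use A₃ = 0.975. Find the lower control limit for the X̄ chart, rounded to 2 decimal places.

4.37

X̄̄ = (4.42 + 4.40 + 4.39 + 4.42 + 4.38 + 4.39 + 4.41 + 4.40 + 4.41 + 4.39 + 4.40 + 4.40) / 12 = 4.4008
s̄ = (0.03 + 0.02 + 0.05 + 0.03 + 0.04 + 0.04 + 0.05 + 0.03 + 0.06 + 0.02 + 0.04 + 0.03) / 12 = 0.0367
LCL = X̄̄ − A₃·s̄ = 4.4008 − 0.975 × 0.0367 = 4.3651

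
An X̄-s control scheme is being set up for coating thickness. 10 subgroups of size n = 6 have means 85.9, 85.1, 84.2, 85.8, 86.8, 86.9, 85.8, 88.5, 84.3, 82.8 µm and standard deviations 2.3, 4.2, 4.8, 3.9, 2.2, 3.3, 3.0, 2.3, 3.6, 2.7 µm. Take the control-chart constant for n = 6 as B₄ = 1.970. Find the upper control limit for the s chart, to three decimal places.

s̄ = (2.3 + 4.2 + 4.8 + 3.9 + 2.2 + 3.3 + 3.0 + 2.3 + 3.6 + 2.7) / 10 = 3.2300
UCL_s = B₄·s̄ = 1.970 × 3.2300 = 6.3631

6.363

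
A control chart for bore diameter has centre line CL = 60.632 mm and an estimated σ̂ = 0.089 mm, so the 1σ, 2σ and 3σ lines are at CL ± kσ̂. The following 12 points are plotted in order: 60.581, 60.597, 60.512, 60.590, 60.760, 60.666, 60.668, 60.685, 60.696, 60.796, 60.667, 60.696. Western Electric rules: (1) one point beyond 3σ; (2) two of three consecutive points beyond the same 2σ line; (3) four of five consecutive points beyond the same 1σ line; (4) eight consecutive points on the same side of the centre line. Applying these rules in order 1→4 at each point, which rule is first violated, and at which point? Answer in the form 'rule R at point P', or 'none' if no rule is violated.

rule 4 at point 12

Zone of each point (C = within 1σ̂, B = 1σ̂–2σ̂, A = 2σ̂–3σ̂, * = beyond 3σ̂; sign = side of CL): 1:-C, 2:-C, 3:-B, 4:-C, 5:+B, 6:+C, 7:+C, 8:+C, 9:+C, 10:+B, 11:+C, 12:+C
Rule 4 (eight consecutive points on the same side of the centre line) is satisfied at point 12.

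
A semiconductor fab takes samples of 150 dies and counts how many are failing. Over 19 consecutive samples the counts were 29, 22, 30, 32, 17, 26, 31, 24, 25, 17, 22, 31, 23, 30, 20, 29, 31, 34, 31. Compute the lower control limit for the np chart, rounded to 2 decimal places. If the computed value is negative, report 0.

p̄ = Σdᵢ / (k·n) = 504 / (19 × 150) = 0.17684
LCL = np̄ − 3·√(np̄(1−p̄)) = 26.5263 − 3 × 4.6728 = 12.5078

12.51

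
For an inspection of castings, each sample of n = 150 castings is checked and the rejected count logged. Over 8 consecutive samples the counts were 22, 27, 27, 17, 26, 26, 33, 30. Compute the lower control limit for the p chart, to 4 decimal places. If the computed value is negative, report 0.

p̄ = Σdᵢ / (k·n) = 208 / (8 × 150) = 0.17333
LCL = p̄ − 3·√(p̄(1−p̄)/n) = 0.17333 − 3 × 0.03091 = 0.08061

0.0806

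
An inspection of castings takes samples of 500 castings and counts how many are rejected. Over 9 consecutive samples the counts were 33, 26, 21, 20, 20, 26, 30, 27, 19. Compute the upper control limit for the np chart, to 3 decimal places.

p̄ = Σdᵢ / (k·n) = 222 / (9 × 500) = 0.04933
UCL = np̄ + 3·√(np̄(1−p̄)) = 24.6667 + 3 × √(24.6667×0.95067) = 24.6667 + 3 × 4.8425 = 39.1942

39.194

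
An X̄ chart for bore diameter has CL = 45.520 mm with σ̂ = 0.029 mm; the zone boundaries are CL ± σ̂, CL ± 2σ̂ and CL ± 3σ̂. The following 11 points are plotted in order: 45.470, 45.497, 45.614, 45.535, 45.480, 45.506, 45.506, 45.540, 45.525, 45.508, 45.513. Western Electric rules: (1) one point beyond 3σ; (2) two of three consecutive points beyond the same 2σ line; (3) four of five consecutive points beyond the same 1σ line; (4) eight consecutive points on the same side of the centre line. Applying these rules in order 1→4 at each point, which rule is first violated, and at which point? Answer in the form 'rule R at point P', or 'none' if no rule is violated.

rule 1 at point 3

Zone of each point (C = within 1σ̂, B = 1σ̂–2σ̂, A = 2σ̂–3σ̂, * = beyond 3σ̂; sign = side of CL): 1:-B, 2:-C, 3:+*, 4:+C, 5:-B, 6:-C, 7:-C, 8:+C, 9:+C, 10:-C, 11:-C
Rule 1 (one point beyond the 3σ limits) is satisfied at point 3.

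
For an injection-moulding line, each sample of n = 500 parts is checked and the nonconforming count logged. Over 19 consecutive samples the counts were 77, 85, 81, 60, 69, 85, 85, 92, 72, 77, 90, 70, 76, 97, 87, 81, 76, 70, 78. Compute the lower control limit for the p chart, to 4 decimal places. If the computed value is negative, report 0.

p̄ = Σdᵢ / (k·n) = 1508 / (19 × 500) = 0.15874
LCL = p̄ − 3·√(p̄(1−p̄)/n) = 0.15874 − 3 × 0.01634 = 0.10971

0.1097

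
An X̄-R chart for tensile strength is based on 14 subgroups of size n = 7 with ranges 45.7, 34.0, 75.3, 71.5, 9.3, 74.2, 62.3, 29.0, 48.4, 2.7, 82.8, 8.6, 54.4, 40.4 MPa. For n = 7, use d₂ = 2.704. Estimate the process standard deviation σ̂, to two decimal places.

16.87

R̄ = (45.7 + 34.0 + 75.3 + 71.5 + 9.3 + 74.2 + 62.3 + 29.0 + 48.4 + 2.7 + 82.8 + 8.6 + 54.4 + 40.4) / 14 = 45.6143
σ̂ = R̄ / d₂ = 45.6143 / 2.704 = 16.8692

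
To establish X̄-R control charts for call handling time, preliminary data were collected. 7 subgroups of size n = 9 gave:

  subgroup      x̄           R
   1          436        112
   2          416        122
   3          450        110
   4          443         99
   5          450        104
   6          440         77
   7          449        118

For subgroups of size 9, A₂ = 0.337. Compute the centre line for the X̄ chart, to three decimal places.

440.571

X̄̄ = (436 + 416 + 450 + 443 + 450 + 440 + 449) / 7 = 3084.0000 / 7 = 440.5714
CL = X̄̄ = 440.5714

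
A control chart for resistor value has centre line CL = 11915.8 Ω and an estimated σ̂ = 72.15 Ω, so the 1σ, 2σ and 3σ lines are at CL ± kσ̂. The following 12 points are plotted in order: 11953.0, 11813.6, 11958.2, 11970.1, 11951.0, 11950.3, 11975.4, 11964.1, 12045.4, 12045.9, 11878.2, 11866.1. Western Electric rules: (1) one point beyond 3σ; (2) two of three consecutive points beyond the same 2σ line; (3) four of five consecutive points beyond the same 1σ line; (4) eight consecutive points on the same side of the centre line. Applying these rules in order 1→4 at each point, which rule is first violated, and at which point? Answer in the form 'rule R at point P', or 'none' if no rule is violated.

Zone of each point (C = within 1σ̂, B = 1σ̂–2σ̂, A = 2σ̂–3σ̂, * = beyond 3σ̂; sign = side of CL): 1:+C, 2:-B, 3:+C, 4:+C, 5:+C, 6:+C, 7:+C, 8:+C, 9:+B, 10:+B, 11:-C, 12:-C
Rule 4 (eight consecutive points on the same side of the centre line) is satisfied at point 10.

rule 4 at point 10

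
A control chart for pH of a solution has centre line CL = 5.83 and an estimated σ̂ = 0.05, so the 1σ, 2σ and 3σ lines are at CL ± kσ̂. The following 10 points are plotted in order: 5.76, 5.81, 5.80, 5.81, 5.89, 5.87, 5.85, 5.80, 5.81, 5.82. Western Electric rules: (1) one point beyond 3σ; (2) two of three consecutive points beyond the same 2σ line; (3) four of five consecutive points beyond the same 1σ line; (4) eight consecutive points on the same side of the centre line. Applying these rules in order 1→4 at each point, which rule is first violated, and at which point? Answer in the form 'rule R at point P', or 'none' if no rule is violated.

none

Zone of each point (C = within 1σ̂, B = 1σ̂–2σ̂, A = 2σ̂–3σ̂, * = beyond 3σ̂; sign = side of CL): 1:-B, 2:-C, 3:-C, 4:-C, 5:+B, 6:+C, 7:+C, 8:-C, 9:-C, 10:-C
No rule fires across all 10 points.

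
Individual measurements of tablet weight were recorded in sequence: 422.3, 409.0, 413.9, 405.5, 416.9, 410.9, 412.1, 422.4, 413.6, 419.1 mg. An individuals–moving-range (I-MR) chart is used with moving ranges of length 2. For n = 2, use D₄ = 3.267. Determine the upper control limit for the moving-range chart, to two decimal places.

Moving ranges: 13.3, 4.9, 8.4, 11.4, 6.0, 1.2, 10.3, 8.8, 5.5; M̄R̄ = 69.8000 / 9 = 7.7556
UCL_MR = D₄·M̄R̄ = 3.267 × 7.7556 = 25.3374

25.34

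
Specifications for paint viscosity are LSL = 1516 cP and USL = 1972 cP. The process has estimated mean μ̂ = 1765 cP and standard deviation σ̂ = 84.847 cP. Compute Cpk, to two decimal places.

Cpu = (USL − μ̂) / (3σ̂) = (1972 − 1765) / (3 × 84.847) = 0.8132; Cpl = (μ̂ − LSL) / (3σ̂) = (1765 − 1516) / (3 × 84.847) = 0.9782; Cpk = min(Cpu, Cpl) = 0.8132

0.81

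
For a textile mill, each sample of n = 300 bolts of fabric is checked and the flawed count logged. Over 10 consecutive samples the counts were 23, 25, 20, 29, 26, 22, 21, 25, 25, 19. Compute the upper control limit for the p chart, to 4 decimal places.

p̄ = Σdᵢ / (k·n) = 235 / (10 × 300) = 0.07833
UCL = p̄ + 3·√(p̄(1−p̄)/n) = 0.07833 + 3 × √(0.07833×0.92167/300) = 0.07833 + 3 × 0.01551 = 0.12487

0.1249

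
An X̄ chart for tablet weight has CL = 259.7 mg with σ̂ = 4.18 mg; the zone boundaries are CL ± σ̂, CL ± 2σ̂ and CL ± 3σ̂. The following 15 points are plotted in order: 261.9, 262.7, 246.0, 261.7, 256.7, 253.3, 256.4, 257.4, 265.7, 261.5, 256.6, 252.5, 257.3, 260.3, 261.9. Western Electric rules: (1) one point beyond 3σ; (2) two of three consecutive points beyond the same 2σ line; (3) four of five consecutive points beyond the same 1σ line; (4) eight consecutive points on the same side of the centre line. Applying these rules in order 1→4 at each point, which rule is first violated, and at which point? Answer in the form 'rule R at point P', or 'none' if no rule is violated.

rule 1 at point 3

Zone of each point (C = within 1σ̂, B = 1σ̂–2σ̂, A = 2σ̂–3σ̂, * = beyond 3σ̂; sign = side of CL): 1:+C, 2:+C, 3:-*, 4:+C, 5:-C, 6:-B, 7:-C, 8:-C, 9:+B, 10:+C, 11:-C, 12:-B, 13:-C, 14:+C, 15:+C
Rule 1 (one point beyond the 3σ limits) is satisfied at point 3.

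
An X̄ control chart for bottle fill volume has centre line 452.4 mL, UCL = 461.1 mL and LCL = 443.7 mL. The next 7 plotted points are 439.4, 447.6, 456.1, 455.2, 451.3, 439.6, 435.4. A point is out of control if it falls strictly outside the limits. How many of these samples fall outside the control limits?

3

Compare each point to [443.7, 461.1]: sample 1 = 439.4 < LCL; sample 6 = 439.6 < LCL; sample 7 = 435.4 < LCL.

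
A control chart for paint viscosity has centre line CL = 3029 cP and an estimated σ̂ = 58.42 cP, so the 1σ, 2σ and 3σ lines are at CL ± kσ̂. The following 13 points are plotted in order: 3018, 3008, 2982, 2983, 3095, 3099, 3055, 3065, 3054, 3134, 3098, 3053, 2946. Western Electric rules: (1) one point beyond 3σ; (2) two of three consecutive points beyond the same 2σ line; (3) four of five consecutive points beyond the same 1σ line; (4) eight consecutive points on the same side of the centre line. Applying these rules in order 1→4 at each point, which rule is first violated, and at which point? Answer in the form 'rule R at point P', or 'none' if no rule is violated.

rule 4 at point 12

Zone of each point (C = within 1σ̂, B = 1σ̂–2σ̂, A = 2σ̂–3σ̂, * = beyond 3σ̂; sign = side of CL): 1:-C, 2:-C, 3:-C, 4:-C, 5:+B, 6:+B, 7:+C, 8:+C, 9:+C, 10:+B, 11:+B, 12:+C, 13:-B
Rule 4 (eight consecutive points on the same side of the centre line) is satisfied at point 12.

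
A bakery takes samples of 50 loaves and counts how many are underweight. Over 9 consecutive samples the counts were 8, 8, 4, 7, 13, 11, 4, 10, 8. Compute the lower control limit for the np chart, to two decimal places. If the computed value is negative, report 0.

0.29

p̄ = Σdᵢ / (k·n) = 73 / (9 × 50) = 0.16222
LCL = np̄ − 3·√(np̄(1−p̄)) = 8.1111 − 3 × 2.6068 = 0.2908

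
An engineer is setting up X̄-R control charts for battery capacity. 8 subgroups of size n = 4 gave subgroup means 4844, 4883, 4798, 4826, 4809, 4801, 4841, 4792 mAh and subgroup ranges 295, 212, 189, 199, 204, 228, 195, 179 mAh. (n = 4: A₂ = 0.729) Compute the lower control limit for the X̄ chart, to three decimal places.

4669.246

X̄̄ = (4844 + 4883 + 4798 + 4826 + 4809 + 4801 + 4841 + 4792) / 8 = 38594.0000 / 8 = 4824.2500
R̄ = (295 + 212 + 189 + 199 + 204 + 228 + 195 + 179) / 8 = 1701.0000 / 8 = 212.6250
LCL = X̄̄ − A₂·R̄ = 4824.2500 − 0.729 × 212.6250 = 4669.2464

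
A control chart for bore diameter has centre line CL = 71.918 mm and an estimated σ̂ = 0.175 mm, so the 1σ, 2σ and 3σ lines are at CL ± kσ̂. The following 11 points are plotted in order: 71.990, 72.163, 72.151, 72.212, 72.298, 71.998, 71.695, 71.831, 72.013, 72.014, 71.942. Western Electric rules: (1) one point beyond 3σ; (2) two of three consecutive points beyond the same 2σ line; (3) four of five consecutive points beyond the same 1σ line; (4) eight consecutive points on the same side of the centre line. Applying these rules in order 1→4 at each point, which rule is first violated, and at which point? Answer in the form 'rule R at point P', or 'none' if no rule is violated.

Zone of each point (C = within 1σ̂, B = 1σ̂–2σ̂, A = 2σ̂–3σ̂, * = beyond 3σ̂; sign = side of CL): 1:+C, 2:+B, 3:+B, 4:+B, 5:+A, 6:+C, 7:-B, 8:-C, 9:+C, 10:+C, 11:+C
Rule 3 (four of five consecutive points beyond the same 1σ limit) is satisfied at point 5.

rule 3 at point 5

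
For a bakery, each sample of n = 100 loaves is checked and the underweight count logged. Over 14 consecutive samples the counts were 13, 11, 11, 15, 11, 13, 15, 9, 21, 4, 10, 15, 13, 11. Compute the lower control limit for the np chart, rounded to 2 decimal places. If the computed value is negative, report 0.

2.44

p̄ = Σdᵢ / (k·n) = 172 / (14 × 100) = 0.12286
LCL = np̄ − 3·√(np̄(1−p̄)) = 12.2857 − 3 × 3.2827 = 2.4375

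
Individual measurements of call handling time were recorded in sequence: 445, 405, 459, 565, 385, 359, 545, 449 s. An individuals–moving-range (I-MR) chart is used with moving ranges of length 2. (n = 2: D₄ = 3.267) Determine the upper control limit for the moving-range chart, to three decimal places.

321.099

Moving ranges: 40, 54, 106, 180, 26, 186, 96; M̄R̄ = 688.0000 / 7 = 98.2857
UCL_MR = D₄·M̄R̄ = 3.267 × 98.2857 = 321.0994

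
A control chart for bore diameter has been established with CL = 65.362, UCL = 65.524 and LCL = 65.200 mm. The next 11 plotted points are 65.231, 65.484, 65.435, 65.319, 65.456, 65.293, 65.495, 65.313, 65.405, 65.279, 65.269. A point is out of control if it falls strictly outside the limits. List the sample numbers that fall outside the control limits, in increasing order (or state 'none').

All 11 points lie within [65.200, 65.524].

none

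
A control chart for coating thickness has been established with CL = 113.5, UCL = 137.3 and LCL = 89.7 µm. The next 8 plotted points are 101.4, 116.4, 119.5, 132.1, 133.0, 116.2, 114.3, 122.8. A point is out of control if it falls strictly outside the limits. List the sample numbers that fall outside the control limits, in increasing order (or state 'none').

All 8 points lie within [89.7, 137.3].

none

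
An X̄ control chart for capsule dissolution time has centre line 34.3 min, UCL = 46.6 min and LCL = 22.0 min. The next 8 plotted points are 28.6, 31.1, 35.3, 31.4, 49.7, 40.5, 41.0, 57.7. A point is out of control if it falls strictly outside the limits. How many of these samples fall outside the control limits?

2

Compare each point to [22.0, 46.6]: sample 5 = 49.7 > UCL; sample 8 = 57.7 > UCL.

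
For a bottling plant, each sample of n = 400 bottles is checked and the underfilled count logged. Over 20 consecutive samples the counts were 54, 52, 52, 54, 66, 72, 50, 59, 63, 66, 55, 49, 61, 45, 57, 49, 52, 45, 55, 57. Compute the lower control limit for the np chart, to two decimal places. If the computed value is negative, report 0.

34.89

p̄ = Σdᵢ / (k·n) = 1113 / (20 × 400) = 0.13912
LCL = np̄ − 3·√(np̄(1−p̄)) = 55.6500 − 3 × 6.9215 = 34.8854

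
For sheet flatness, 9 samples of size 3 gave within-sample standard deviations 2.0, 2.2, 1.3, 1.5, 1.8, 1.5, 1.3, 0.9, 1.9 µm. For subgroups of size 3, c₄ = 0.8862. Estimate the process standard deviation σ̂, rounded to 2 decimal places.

s̄ = (2.0 + 2.2 + 1.3 + 1.5 + 1.8 + 1.5 + 1.3 + 0.9 + 1.9) / 9 = 1.6000
σ̂ = s̄ / c₄ = 1.6000 / 0.8862 = 1.8055

1.81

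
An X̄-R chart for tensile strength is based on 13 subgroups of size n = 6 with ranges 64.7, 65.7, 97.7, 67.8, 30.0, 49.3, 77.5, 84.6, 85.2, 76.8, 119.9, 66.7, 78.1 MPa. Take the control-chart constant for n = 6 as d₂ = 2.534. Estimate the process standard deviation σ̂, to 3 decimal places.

29.264

R̄ = (64.7 + 65.7 + 97.7 + 67.8 + 30.0 + 49.3 + 77.5 + 84.6 + 85.2 + 76.8 + 119.9 + 66.7 + 78.1) / 13 = 74.1538
σ̂ = R̄ / d₂ = 74.1538 / 2.534 = 29.2636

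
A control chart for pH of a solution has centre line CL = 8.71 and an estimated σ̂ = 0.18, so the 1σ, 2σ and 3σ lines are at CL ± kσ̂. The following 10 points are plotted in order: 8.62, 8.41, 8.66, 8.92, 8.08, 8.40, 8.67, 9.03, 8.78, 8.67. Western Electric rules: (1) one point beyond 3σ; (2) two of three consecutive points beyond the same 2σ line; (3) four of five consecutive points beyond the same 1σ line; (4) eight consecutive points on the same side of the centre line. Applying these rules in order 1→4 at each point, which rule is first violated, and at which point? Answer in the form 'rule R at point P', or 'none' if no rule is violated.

rule 1 at point 5

Zone of each point (C = within 1σ̂, B = 1σ̂–2σ̂, A = 2σ̂–3σ̂, * = beyond 3σ̂; sign = side of CL): 1:-C, 2:-B, 3:-C, 4:+B, 5:-*, 6:-B, 7:-C, 8:+B, 9:+C, 10:-C
Rule 1 (one point beyond the 3σ limits) is satisfied at point 5.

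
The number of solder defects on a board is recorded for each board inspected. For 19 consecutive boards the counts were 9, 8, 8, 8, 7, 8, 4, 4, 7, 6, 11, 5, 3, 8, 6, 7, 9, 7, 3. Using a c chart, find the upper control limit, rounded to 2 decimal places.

14.52

c̄ = (9 + 8 + 8 + 8 + 7 + 8 + 4 + 4 + 7 + 6 + 11 + 5 + 3 + 8 + 6 + 7 + 9 + 7 + 3) / 19 = 128 / 19 = 6.7368
UCL = c̄ + 3√c̄ = 6.7368 + 3 × √6.7368 = 6.7368 + 3 × 2.5955 = 14.5235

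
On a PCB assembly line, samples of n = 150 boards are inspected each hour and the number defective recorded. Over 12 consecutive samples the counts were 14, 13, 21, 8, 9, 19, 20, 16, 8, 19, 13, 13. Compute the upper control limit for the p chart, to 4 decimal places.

0.1683

p̄ = Σdᵢ / (k·n) = 173 / (12 × 150) = 0.09611
UCL = p̄ + 3·√(p̄(1−p̄)/n) = 0.09611 + 3 × √(0.09611×0.90389/150) = 0.09611 + 3 × 0.02407 = 0.16831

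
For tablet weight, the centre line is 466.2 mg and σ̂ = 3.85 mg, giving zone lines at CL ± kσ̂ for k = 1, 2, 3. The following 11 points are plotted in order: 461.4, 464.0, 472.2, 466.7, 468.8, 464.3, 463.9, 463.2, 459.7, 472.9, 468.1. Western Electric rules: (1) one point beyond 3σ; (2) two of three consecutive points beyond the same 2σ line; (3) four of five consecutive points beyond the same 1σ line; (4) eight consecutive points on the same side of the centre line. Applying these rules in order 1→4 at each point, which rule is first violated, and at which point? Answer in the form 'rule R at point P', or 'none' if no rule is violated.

Zone of each point (C = within 1σ̂, B = 1σ̂–2σ̂, A = 2σ̂–3σ̂, * = beyond 3σ̂; sign = side of CL): 1:-B, 2:-C, 3:+B, 4:+C, 5:+C, 6:-C, 7:-C, 8:-C, 9:-B, 10:+B, 11:+C
No rule fires across all 11 points.

none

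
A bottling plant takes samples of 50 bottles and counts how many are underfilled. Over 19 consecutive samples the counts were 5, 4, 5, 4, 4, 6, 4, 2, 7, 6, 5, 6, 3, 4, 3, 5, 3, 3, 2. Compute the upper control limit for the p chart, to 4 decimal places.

0.2037

p̄ = Σdᵢ / (k·n) = 81 / (19 × 50) = 0.08526
UCL = p̄ + 3·√(p̄(1−p̄)/n) = 0.08526 + 3 × √(0.08526×0.91474/50) = 0.08526 + 3 × 0.03950 = 0.20375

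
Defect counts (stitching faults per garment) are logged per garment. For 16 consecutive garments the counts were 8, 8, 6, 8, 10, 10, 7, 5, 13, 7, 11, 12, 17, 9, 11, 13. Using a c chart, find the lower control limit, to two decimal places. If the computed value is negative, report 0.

0.35

c̄ = (8 + 8 + 6 + 8 + 10 + 10 + 7 + 5 + 13 + 7 + 11 + 12 + 17 + 9 + 11 + 13) / 16 = 155 / 16 = 9.6875
LCL = c̄ − 3√c̄ = 9.6875 − 3 × 3.1125 = 0.3501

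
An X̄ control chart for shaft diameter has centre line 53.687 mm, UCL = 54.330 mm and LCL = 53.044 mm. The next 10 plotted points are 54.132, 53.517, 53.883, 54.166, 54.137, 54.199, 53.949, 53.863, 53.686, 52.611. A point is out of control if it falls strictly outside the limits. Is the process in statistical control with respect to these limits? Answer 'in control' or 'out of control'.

Compare each point to [53.044, 54.330]: sample 10 = 52.611 < LCL.

out of control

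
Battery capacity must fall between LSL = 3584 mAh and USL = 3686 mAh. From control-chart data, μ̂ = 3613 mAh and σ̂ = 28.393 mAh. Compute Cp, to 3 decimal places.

0.599

Cp = (USL − LSL) / (6σ̂) = (3686 − 3584) / (6 × 28.393) = 102.0000 / 170.3580 = 0.5987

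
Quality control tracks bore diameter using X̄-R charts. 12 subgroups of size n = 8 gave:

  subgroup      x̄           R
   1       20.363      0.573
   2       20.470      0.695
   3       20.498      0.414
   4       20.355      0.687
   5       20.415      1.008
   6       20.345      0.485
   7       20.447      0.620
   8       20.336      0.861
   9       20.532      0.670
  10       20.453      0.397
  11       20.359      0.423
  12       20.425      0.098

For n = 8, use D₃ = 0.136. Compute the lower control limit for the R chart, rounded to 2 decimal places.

0.08

R̄ = (0.573 + 0.695 + 0.414 + 0.687 + 1.008 + 0.485 + 0.620 + 0.861 + 0.670 + 0.397 + 0.423 + 0.098) / 12 = 6.9310 / 12 = 0.5776
LCL_R = D₃·R̄ = 0.136 × 0.5776 = 0.0786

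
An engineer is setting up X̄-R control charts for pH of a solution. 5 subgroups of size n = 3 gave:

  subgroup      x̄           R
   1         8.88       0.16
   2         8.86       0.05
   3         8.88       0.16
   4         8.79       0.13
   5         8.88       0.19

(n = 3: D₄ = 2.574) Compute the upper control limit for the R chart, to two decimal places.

R̄ = (0.16 + 0.05 + 0.16 + 0.13 + 0.19) / 5 = 0.6900 / 5 = 0.1380
UCL_R = D₄·R̄ = 2.574 × 0.1380 = 0.3552

0.36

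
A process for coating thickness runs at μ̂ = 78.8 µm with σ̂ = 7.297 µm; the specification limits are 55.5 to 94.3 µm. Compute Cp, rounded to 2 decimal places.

0.89

Cp = (USL − LSL) / (6σ̂) = (94.3 − 55.5) / (6 × 7.297) = 38.8000 / 43.7820 = 0.8862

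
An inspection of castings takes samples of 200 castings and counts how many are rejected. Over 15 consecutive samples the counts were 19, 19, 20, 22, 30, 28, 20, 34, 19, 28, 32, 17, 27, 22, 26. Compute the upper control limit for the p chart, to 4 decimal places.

0.1902

p̄ = Σdᵢ / (k·n) = 363 / (15 × 200) = 0.12100
UCL = p̄ + 3·√(p̄(1−p̄)/n) = 0.12100 + 3 × √(0.12100×0.87900/200) = 0.12100 + 3 × 0.02306 = 0.19018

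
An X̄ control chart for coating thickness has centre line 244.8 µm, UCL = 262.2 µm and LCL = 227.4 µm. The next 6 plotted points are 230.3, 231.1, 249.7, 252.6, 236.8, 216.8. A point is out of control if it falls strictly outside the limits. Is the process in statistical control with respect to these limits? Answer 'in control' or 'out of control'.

out of control

Compare each point to [227.4, 262.2]: sample 6 = 216.8 < LCL.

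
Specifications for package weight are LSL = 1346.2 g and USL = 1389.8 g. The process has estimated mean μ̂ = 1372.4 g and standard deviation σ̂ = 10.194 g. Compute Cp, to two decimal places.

Cp = (USL − LSL) / (6σ̂) = (1389.8 − 1346.2) / (6 × 10.194) = 43.6000 / 61.1640 = 0.7128

0.71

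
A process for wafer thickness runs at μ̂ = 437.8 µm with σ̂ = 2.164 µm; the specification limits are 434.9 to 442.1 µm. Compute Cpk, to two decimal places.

0.45

Cpu = (USL − μ̂) / (3σ̂) = (442.1 − 437.8) / (3 × 2.164) = 0.6624; Cpl = (μ̂ − LSL) / (3σ̂) = (437.8 − 434.9) / (3 × 2.164) = 0.4467; Cpk = min(Cpu, Cpl) = 0.4467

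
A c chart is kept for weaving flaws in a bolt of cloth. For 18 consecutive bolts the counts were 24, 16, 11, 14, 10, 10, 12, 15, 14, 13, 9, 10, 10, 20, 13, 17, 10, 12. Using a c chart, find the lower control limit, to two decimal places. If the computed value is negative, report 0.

c̄ = (24 + 16 + 11 + 14 + 10 + 10 + 12 + 15 + 14 + 13 + 9 + 10 + 10 + 20 + 13 + 17 + 10 + 12) / 18 = 240 / 18 = 13.3333
LCL = c̄ − 3√c̄ = 13.3333 − 3 × 3.6515 = 2.3789

2.38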